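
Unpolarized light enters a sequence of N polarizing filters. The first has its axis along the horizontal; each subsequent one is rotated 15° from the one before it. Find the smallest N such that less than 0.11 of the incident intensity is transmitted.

N = 23

First polarizer halves the unpolarized light: factor 1/2.
Each further stage multiplies by cos²(15°) = 0.933.
After N polarizers: T = 0.5·0.933^(N−1). Require T < 0.11 ⇒ N−1 > ln(0.11/0.5)/ln(0.933) = 21.84, so N−1 ≥ 22 and N = 23.
Check: N=23 gives T = 0.1088 < 0.11; N=22 gives T = 0.1166.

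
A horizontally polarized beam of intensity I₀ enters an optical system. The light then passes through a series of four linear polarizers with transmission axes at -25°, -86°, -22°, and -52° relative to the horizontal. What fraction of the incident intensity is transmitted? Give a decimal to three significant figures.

≈ 0.0278 I₀

I₁ = I₀ cos²(-25° − 0°) = I₀ cos²(25°) = 0.8214 I₀.
I₂ = I₁ cos²(-86° + 25°) = 0.8214 I₀ · cos²(61°) = 0.1931 I₀.
I₃ = I₂ cos²(-22° + 86°) = 0.1931 I₀ · cos²(64°) = 0.0371 I₀.
I₄ = I₃ cos²(-52° + 22°) = 0.0371 I₀ · cos²(30°) = 0.02783 I₀.
Transmitted fraction = 0.02783.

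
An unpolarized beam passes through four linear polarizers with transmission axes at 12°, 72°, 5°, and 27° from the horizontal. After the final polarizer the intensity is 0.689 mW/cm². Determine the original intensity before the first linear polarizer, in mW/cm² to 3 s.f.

Unpolarized light through the first polarizer → I₁ = ½ I₀, now polarized at 12°.
I₂ = I₁ cos²(72° − 12°) = 0.5 I₀ · cos²(60°) = 0.125 I₀.
I₃ = I₂ cos²(5° − 72°) = 0.125 I₀ · cos²(67°) = 0.01908 I₀.
I₄ = I₃ cos²(27° − 5°) = 0.01908 I₀ · cos²(22°) = 0.01641 I₀.
So 0.689 mW/cm² = 0.01641 I₀, giving I₀ = 0.689/0.01641 = 42 mW/cm².

I₀ ≈ 42.0 mW/cm²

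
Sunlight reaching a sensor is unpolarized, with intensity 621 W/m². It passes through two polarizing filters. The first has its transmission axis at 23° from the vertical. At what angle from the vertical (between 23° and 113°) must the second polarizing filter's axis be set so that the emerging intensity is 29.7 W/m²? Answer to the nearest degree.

θ ≈ 95°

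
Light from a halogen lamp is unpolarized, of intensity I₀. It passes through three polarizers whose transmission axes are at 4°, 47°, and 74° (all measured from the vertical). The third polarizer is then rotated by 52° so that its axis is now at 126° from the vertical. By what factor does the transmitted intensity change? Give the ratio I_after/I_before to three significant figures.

I_new/I_old ≈ 0.0459

Before rotation:
Unpolarized light through the first polarizer → I₁ = ½ I₀, now polarized at 4°.
I₂ = I₁ cos²(47° − 4°) = 0.5 I₀ · cos²(43°) = 0.2674 I₀.
I₃ = I₂ cos²(74° − 47°) = 0.2674 I₀ · cos²(27°) = 0.2123 I₀.
After rotation:
Unpolarized light through the first polarizer → I₁ = ½ I₀, now polarized at 4°.
I₂ = I₁ cos²(47° − 4°) = 0.5 I₀ · cos²(43°) = 0.2674 I₀.
I₃ = I₂ cos²(126° − 47°) = 0.2674 I₀ · cos²(79°) = 0.009737 I₀.
Ratio = 0.009737 / 0.2123 = 0.04586.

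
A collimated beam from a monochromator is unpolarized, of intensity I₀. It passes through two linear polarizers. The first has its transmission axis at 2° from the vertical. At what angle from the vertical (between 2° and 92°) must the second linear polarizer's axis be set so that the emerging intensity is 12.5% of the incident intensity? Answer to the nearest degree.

θ ≈ 62°

Unpolarized light through the first polarizer → I₁ = ½ I₀, now polarized at 2°.
Need I₂/I₀ = 0.125, so cos²(θ − 2°) = 0.125 / 0.5 = 0.25.
θ − 2° = arccos(√0.25) = 60.0°, giving θ ≈ 2 + 60.0 = 62.0°.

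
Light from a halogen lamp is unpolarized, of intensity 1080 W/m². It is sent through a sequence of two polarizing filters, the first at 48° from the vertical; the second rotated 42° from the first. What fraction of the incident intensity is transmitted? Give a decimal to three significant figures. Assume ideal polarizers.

I/I₀ ≈ 0.276

Unpolarized light through the first polarizer → I₁ = 1080 W/m²/2 = 540 W/m², polarized at 48°.
I₂ = I₁ · cos²(42°) = 540 · 0.5523 = 298.2 W/m².
Transmitted fraction = 0.2761.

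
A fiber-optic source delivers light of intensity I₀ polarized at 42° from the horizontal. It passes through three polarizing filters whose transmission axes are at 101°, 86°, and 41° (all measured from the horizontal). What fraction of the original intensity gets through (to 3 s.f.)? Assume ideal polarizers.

≈ 0.124 I₀

By Malus's law, I₁ = I₀ cos²(101° − 42°) = I₀ cos²(59°) = 0.2653 I₀.
I₂ = I₁ cos²(86° − 101°) = 0.2653 I₀ · cos²(15°) = 0.2475 I₀.
I₃ = I₂ cos²(41° − 86°) = 0.2475 I₀ · cos²(45°) = 0.1237 I₀.
Transmitted fraction = 0.1237.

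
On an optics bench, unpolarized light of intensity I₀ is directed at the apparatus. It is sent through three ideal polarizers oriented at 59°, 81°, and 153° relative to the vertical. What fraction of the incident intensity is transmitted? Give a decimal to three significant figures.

≈ 0.0410 I₀

Unpolarized light through the first polarizer → I₁ = ½ I₀, now polarized at 59°.
I₂ = I₁ cos²(81° − 59°) = 0.5 I₀ · cos²(22°) = 0.4298 I₀.
I₃ = I₂ cos²(153° − 81°) = 0.4298 I₀ · cos²(72°) = 0.04105 I₀.
Transmitted fraction = 0.04105.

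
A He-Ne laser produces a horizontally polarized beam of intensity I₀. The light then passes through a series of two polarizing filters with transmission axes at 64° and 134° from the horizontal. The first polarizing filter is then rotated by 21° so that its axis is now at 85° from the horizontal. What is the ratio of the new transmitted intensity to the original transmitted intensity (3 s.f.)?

I_new/I_old ≈ 0.145

Before rotation:
I₁ = I₀ cos²(64° − 0°) = I₀ cos²(64°) = 0.1922 I₀.
I₂ = I₁ cos²(134° − 64°) = 0.1922 I₀ · cos²(70°) = 0.02248 I₀.
After rotation:
I₁ = I₀ cos²(85° − 0°) = I₀ cos²(85°) = 0.007596 I₀.
I₂ = I₁ cos²(134° − 85°) = 0.007596 I₀ · cos²(49°) = 0.003269 I₀.
Ratio = 0.003269 / 0.02248 = 0.1454.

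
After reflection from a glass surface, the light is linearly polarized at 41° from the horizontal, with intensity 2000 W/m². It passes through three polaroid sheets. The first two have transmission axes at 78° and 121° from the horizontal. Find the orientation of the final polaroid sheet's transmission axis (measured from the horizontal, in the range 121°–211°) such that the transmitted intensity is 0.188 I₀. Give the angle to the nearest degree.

θ ≈ 163°

I₁ = I₀ cos²(78° − 41°) = I₀ cos²(37°) = 0.6378 I₀.
I₂ = I₁ cos²(121° − 78°) = 0.6378 I₀ · cos²(43°) = 0.3412 I₀.
Need I₃/I₀ = 0.188, so cos²(θ − 121°) = 0.188 / 0.3412 = 0.5511.
θ − 121° = arccos(√0.5511) = 42.1°, giving θ ≈ 121 + 42.1 = 163.1°.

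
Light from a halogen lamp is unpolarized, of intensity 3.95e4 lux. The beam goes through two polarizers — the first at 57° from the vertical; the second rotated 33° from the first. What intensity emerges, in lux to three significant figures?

Unpolarized light through the first polarizer → I₁ = 3.95e4 lux/2 = 1.975e+04 lux, polarized at 57°.
I₂ = I₁ · cos²(33°) = 1.975e+04 · 0.7034 = 1.389e+04 lux.

I ≈ 1.39e4 lux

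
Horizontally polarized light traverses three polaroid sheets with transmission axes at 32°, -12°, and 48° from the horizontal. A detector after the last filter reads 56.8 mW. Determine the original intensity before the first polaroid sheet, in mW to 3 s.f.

I₁ = I₀ cos²(32° − 0°) = I₀ cos²(32°) = 0.7192 I₀.
I₂ = I₁ cos²(-12° − 32°) = 0.7192 I₀ · cos²(44°) = 0.3721 I₀.
I₃ = I₂ cos²(48° + 12°) = 0.3721 I₀ · cos²(60°) = 0.09304 I₀.
So 56.8 mW = 0.09304 I₀, giving I₀ = 56.8/0.09304 = 610.5 mW.

I₀ ≈ 611 mW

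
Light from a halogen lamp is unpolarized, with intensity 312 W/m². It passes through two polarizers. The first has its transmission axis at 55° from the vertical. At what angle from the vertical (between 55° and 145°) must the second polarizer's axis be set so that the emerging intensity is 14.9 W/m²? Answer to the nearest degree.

Unpolarized light through the first polarizer → I₁ = ½ I₀, now polarized at 55°.
Target fraction: 14.9 / 312 W/m² = 0.04776 of I₀.
Need I₂/I₀ = 0.04776, so cos²(θ − 55°) = 0.04776 / 0.5 = 0.09551.
θ − 55° = arccos(√0.09551) = 72.0°, giving θ ≈ 55 + 72.0 = 127.0°.

θ ≈ 127°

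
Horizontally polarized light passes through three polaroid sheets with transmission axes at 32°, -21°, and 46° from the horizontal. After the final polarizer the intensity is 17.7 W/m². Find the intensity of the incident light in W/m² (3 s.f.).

I₁ = I₀ cos²(32° − 0°) = I₀ cos²(32°) = 0.7192 I₀.
I₂ = I₁ cos²(-21° − 32°) = 0.7192 I₀ · cos²(53°) = 0.2605 I₀.
I₃ = I₂ cos²(46° + 21°) = 0.2605 I₀ · cos²(67°) = 0.03977 I₀.
So 17.7 W/m² = 0.03977 I₀, giving I₀ = 17.7/0.03977 = 445.1 W/m².

I₀ ≈ 445 W/m²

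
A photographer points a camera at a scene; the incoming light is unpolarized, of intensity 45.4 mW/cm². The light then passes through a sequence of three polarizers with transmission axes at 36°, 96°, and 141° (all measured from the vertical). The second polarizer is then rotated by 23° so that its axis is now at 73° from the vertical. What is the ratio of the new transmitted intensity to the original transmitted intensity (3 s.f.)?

Before rotation:
Unpolarized light through the first polarizer → I₁ = ½ I₀, now polarized at 36°.
I₂ = I₁ cos²(96° − 36°) = 0.5 I₀ · cos²(60°) = 0.125 I₀.
I₃ = I₂ cos²(141° − 96°) = 0.125 I₀ · cos²(45°) = 0.0625 I₀.
After rotation:
Unpolarized light through the first polarizer → I₁ = ½ I₀, now polarized at 36°.
I₂ = I₁ cos²(73° − 36°) = 0.5 I₀ · cos²(37°) = 0.3189 I₀.
I₃ = I₂ cos²(141° − 73°) = 0.3189 I₀ · cos²(68°) = 0.04475 I₀.
Ratio = 0.04475 / 0.0625 = 0.716.

I_new/I_old ≈ 0.716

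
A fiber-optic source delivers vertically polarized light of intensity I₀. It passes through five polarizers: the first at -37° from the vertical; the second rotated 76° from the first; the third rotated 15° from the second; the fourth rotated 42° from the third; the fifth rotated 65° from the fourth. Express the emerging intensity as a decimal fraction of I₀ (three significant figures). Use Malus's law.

≈ 0.00344 I₀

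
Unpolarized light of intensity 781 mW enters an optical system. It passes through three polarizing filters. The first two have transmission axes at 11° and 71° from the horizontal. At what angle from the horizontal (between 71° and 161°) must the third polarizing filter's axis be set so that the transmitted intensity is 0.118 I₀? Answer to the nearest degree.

θ ≈ 85°

Unpolarized light through the first polarizer → I₁ = ½ I₀, now polarized at 11°.
I₂ = I₁ cos²(71° − 11°) = 0.5 I₀ · cos²(60°) = 0.125 I₀.
Need I₃/I₀ = 0.118, so cos²(θ − 71°) = 0.118 / 0.125 = 0.944.
θ − 71° = arccos(√0.944) = 13.7°, giving θ ≈ 71 + 13.7 = 84.7°.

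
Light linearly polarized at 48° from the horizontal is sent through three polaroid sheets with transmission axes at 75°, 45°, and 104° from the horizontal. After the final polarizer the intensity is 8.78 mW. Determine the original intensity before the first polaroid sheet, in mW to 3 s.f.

I₀ ≈ 55.6 mW

I₁ = I₀ cos²(75° − 48°) = I₀ cos²(27°) = 0.7939 I₀.
I₂ = I₁ cos²(45° − 75°) = 0.7939 I₀ · cos²(30°) = 0.5954 I₀.
I₃ = I₂ cos²(104° − 45°) = 0.5954 I₀ · cos²(59°) = 0.1579 I₀.
So 8.78 mW = 0.1579 I₀, giving I₀ = 8.78/0.1579 = 55.59 mW.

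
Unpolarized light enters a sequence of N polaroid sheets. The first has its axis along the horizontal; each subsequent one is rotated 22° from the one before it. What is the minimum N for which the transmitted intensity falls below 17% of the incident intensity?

First polarizer halves the unpolarized light: factor 1/2.
Each further stage multiplies by cos²(22°) = 0.8597.
After N polarizers: T = 0.5·0.8597^(N−1). Require T < 0.17 ⇒ N−1 > ln(0.17/0.5)/ln(0.8597) = 7.13, so N−1 ≥ 8 and N = 9.
Check: N=9 gives T = 0.1492 < 0.17; N=8 gives T = 0.1735.

N = 9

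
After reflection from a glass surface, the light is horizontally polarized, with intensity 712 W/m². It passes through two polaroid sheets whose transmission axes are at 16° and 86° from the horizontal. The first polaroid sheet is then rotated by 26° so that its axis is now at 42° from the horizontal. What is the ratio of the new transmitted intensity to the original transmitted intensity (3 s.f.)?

Before rotation:
I₁ = I₀ cos²(16° − 0°) = I₀ cos²(16°) = 0.924 I₀.
I₂ = I₁ cos²(86° − 16°) = 0.924 I₀ · cos²(70°) = 0.1081 I₀.
After rotation:
I₁ = I₀ cos²(42° − 0°) = I₀ cos²(42°) = 0.5523 I₀.
I₂ = I₁ cos²(86° − 42°) = 0.5523 I₀ · cos²(44°) = 0.2858 I₀.
Ratio = 0.2858 / 0.1081 = 2.644.

I_new/I_old ≈ 2.64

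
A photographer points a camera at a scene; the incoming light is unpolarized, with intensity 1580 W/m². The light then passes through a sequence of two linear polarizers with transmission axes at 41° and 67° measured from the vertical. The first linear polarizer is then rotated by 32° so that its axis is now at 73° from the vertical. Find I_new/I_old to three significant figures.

Before rotation:
Unpolarized light through the first polarizer → I₁ = ½ I₀, now polarized at 41°.
I₂ = I₁ cos²(67° − 41°) = 0.5 I₀ · cos²(26°) = 0.4039 I₀.
After rotation:
Unpolarized light through the first polarizer → I₁ = ½ I₀, now polarized at 73°.
I₂ = I₁ cos²(67° − 73°) = 0.5 I₀ · cos²(6°) = 0.4945 I₀.
Ratio = 0.4945 / 0.4039 = 1.224.

I_new/I_old ≈ 1.22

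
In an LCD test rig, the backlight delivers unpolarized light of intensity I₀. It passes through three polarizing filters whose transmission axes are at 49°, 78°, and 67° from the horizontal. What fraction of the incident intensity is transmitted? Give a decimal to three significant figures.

≈ 0.369 I₀

Unpolarized light through the first polarizer → I₁ = ½ I₀, now polarized at 49°.
I₂ = I₁ cos²(78° − 49°) = 0.5 I₀ · cos²(29°) = 0.3825 I₀.
I₃ = I₂ cos²(67° − 78°) = 0.3825 I₀ · cos²(11°) = 0.3686 I₀.
Transmitted fraction = 0.3686.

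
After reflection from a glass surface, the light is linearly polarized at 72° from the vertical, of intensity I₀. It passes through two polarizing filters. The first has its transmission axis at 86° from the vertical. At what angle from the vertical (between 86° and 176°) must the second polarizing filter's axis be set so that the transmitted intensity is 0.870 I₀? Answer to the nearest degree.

By Malus's law, I₁ = I₀ cos²(86° − 72°) = I₀ cos²(14°) = 0.9415 I₀.
Need I₂/I₀ = 0.87, so cos²(θ − 86°) = 0.87 / 0.9415 = 0.9241.
θ − 86° = arccos(√0.9241) = 16.0°, giving θ ≈ 86 + 16.0 = 102.0°.

θ ≈ 102°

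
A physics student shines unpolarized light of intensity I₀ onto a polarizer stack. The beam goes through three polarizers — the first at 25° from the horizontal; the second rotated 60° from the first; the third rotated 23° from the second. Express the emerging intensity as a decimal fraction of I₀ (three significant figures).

Unpolarized light through the first polarizer → I₁ = ½ I₀, now polarized at 25°.
I₂ = I₁ cos²(60°) = 0.5 · 0.25 I₀ = 0.125 I₀.
I₃ = I₂ cos²(23°) = 0.125 · 0.8473 I₀ = 0.1059 I₀.
Transmitted fraction = 0.1059.

≈ 0.106 I₀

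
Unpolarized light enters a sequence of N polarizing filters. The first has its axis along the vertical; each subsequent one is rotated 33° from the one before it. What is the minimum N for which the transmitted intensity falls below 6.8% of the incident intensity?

First polarizer halves the unpolarized light: factor 1/2.
Each further stage multiplies by cos²(33°) = 0.7034.
After N polarizers: T = 0.5·0.7034^(N−1). Require T < 0.068 ⇒ N−1 > ln(0.068/0.5)/ln(0.7034) = 5.67, so N−1 ≥ 6 and N = 7.
Check: N=7 gives T = 0.06054 < 0.068; N=6 gives T = 0.08608.

N = 7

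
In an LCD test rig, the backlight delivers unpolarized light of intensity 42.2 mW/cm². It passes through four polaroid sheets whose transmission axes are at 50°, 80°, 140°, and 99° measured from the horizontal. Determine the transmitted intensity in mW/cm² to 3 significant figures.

Unpolarized light through the first polarizer → I₁ = 42.2 mW/cm²/2 = 21.1 mW/cm², polarized at 50°.
I₂ = I₁ · cos²(30°) = 21.1 · 0.75 = 15.83 mW/cm².
I₃ = I₂ · cos²(60°) = 15.83 · 0.25 = 3.956 mW/cm².
I₄ = I₃ · cos²(41°) = 3.956 · 0.5696 = 2.253 mW/cm².

I ≈ 2.25 mW/cm²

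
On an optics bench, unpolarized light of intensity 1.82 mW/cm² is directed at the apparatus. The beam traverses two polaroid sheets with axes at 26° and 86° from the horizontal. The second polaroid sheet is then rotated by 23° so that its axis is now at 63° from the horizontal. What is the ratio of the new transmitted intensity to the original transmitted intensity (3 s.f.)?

Before rotation:
Unpolarized light through the first polarizer → I₁ = ½ I₀, now polarized at 26°.
I₂ = I₁ cos²(86° − 26°) = 0.5 I₀ · cos²(60°) = 0.125 I₀.
After rotation:
Unpolarized light through the first polarizer → I₁ = ½ I₀, now polarized at 26°.
I₂ = I₁ cos²(63° − 26°) = 0.5 I₀ · cos²(37°) = 0.3189 I₀.
Ratio = 0.3189 / 0.125 = 2.551.

I_new/I_old ≈ 2.55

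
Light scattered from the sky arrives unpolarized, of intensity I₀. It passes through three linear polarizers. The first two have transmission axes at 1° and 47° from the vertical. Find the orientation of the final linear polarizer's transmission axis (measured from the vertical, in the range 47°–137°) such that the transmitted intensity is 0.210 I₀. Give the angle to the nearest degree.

θ ≈ 68°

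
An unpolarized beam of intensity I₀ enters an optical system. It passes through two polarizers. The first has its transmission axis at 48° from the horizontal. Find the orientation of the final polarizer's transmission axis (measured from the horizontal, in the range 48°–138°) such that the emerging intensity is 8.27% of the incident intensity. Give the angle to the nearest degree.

Unpolarized light through the first polarizer → I₁ = ½ I₀, now polarized at 48°.
Need I₂/I₀ = 0.0827, so cos²(θ − 48°) = 0.0827 / 0.5 = 0.1654.
θ − 48° = arccos(√0.1654) = 66.0°, giving θ ≈ 48 + 66.0 = 114.0°.

θ ≈ 114°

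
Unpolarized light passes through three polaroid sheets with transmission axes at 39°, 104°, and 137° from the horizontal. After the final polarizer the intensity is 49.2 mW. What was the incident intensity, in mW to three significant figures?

I₀ ≈ 783 mW

Unpolarized light through the first polarizer → I₁ = ½ I₀, now polarized at 39°.
I₂ = I₁ cos²(104° − 39°) = 0.5 I₀ · cos²(65°) = 0.0893 I₀.
I₃ = I₂ cos²(137° − 104°) = 0.0893 I₀ · cos²(33°) = 0.06281 I₀.
So 49.2 mW = 0.06281 I₀, giving I₀ = 49.2/0.06281 = 783.3 mW.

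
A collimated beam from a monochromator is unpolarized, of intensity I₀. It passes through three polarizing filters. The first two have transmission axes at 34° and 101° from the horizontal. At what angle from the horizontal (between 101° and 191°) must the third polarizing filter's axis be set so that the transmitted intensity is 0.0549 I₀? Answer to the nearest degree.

Unpolarized light through the first polarizer → I₁ = ½ I₀, now polarized at 34°.
I₂ = I₁ cos²(101° − 34°) = 0.5 I₀ · cos²(67°) = 0.07634 I₀.
Need I₃/I₀ = 0.0549, so cos²(θ − 101°) = 0.0549 / 0.07634 = 0.7192.
θ − 101° = arccos(√0.7192) = 32.0°, giving θ ≈ 101 + 32.0 = 133.0°.

θ ≈ 133°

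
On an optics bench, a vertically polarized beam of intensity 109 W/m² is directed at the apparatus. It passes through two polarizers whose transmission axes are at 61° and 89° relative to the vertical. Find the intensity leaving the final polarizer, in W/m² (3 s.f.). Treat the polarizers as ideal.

I ≈ 20.0 W/m²

I₁ = 109 W/m² · cos²(61°) = 25.62 W/m².
I₂ = I₁ · cos²(28°) = 25.62 · 0.7796 = 19.97 W/m².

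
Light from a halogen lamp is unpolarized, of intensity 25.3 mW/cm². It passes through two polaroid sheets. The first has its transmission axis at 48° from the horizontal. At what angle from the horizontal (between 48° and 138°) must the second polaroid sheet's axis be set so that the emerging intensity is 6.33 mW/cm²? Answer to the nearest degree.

Unpolarized light through the first polarizer → I₁ = ½ I₀, now polarized at 48°.
Target fraction: 6.33 / 25.3 mW/cm² = 0.2502 of I₀.
Need I₂/I₀ = 0.2502, so cos²(θ − 48°) = 0.2502 / 0.5 = 0.5004.
θ − 48° = arccos(√0.5004) = 45.0°, giving θ ≈ 48 + 45.0 = 93.0°.

θ ≈ 93°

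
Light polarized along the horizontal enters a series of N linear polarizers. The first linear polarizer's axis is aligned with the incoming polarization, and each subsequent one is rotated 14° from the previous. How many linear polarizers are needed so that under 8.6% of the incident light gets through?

N = 42

First polarizer is aligned with the polarization: full transmission.
Each further stage multiplies by cos²(14°) = 0.9415.
After N polarizers: T = 0.9415^(N−1). Require T < 0.086 ⇒ N−1 > ln(0.086)/ln(0.9415) = 40.68, so N−1 ≥ 41 and N = 42.
Check: N=42 gives T = 0.08436 < 0.086; N=41 gives T = 0.0896.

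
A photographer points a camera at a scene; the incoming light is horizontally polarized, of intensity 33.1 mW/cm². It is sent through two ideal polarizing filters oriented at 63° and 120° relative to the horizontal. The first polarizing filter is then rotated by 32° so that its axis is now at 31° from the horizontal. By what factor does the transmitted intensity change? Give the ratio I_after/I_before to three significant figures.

Before rotation:
I₁ = I₀ cos²(63° − 0°) = I₀ cos²(63°) = 0.2061 I₀.
I₂ = I₁ cos²(120° − 63°) = 0.2061 I₀ · cos²(57°) = 0.06114 I₀.
After rotation:
I₁ = I₀ cos²(31° − 0°) = I₀ cos²(31°) = 0.7347 I₀.
I₂ = I₁ cos²(120° − 31°) = 0.7347 I₀ · cos²(89°) = 0.0002238 I₀.
Ratio = 0.0002238 / 0.06114 = 0.00366.

I_new/I_old ≈ 0.00366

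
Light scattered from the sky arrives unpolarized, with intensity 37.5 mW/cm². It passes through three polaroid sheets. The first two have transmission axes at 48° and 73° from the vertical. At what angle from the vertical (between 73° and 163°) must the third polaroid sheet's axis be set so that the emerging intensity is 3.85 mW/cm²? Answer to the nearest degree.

Unpolarized light through the first polarizer → I₁ = ½ I₀, now polarized at 48°.
I₂ = I₁ cos²(73° − 48°) = 0.5 I₀ · cos²(25°) = 0.4107 I₀.
Target fraction: 3.85 / 37.5 mW/cm² = 0.1027 of I₀.
Need I₃/I₀ = 0.1027, so cos²(θ − 73°) = 0.1027 / 0.4107 = 0.25.
θ − 73° = arccos(√0.25) = 60.0°, giving θ ≈ 73 + 60.0 = 133.0°.

θ ≈ 133°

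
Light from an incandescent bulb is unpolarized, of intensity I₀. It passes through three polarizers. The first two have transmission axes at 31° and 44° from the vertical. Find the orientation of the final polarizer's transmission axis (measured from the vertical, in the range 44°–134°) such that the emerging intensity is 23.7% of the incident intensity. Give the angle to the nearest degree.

Unpolarized light through the first polarizer → I₁ = ½ I₀, now polarized at 31°.
I₂ = I₁ cos²(44° − 31°) = 0.5 I₀ · cos²(13°) = 0.4747 I₀.
Need I₃/I₀ = 0.237, so cos²(θ − 44°) = 0.237 / 0.4747 = 0.4993.
θ − 44° = arccos(√0.4993) = 45.0°, giving θ ≈ 44 + 45.0 = 89.0°.

θ ≈ 89°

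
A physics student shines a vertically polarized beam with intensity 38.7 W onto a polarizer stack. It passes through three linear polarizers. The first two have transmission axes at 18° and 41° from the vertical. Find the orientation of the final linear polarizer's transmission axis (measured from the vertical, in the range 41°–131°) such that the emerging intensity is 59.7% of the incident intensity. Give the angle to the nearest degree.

I₁ = I₀ cos²(18° − 0°) = I₀ cos²(18°) = 0.9045 I₀.
I₂ = I₁ cos²(41° − 18°) = 0.9045 I₀ · cos²(23°) = 0.7664 I₀.
Need I₃/I₀ = 0.597, so cos²(θ − 41°) = 0.597 / 0.7664 = 0.7789.
θ − 41° = arccos(√0.7789) = 28.0°, giving θ ≈ 41 + 28.0 = 69.0°.

θ ≈ 69°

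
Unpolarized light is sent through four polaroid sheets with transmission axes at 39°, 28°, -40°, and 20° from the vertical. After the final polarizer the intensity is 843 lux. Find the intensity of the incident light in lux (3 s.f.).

I₀ ≈ 4.99e4 lux

Unpolarized light through the first polarizer → I₁ = ½ I₀, now polarized at 39°.
I₂ = I₁ cos²(28° − 39°) = 0.5 I₀ · cos²(11°) = 0.4818 I₀.
I₃ = I₂ cos²(-40° − 28°) = 0.4818 I₀ · cos²(68°) = 0.06761 I₀.
I₄ = I₃ cos²(20° + 40°) = 0.06761 I₀ · cos²(60°) = 0.0169 I₀.
So 843 lux = 0.0169 I₀, giving I₀ = 843/0.0169 = 4.987e+04 lux.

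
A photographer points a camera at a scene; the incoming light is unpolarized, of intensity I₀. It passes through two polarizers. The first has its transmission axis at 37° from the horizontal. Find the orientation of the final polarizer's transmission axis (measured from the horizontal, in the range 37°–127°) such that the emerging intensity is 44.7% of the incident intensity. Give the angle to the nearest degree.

θ ≈ 56°

Unpolarized light through the first polarizer → I₁ = ½ I₀, now polarized at 37°.
Need I₂/I₀ = 0.447, so cos²(θ − 37°) = 0.447 / 0.5 = 0.894.
θ − 37° = arccos(√0.894) = 19.0°, giving θ ≈ 37 + 19.0 = 56.0°.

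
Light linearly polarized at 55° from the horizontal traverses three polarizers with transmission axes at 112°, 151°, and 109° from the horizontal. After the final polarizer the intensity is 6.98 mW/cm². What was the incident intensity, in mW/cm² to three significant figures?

I₀ ≈ 70.5 mW/cm²

I₁ = I₀ cos²(112° − 55°) = I₀ cos²(57°) = 0.2966 I₀.
I₂ = I₁ cos²(151° − 112°) = 0.2966 I₀ · cos²(39°) = 0.1792 I₀.
I₃ = I₂ cos²(109° − 151°) = 0.1792 I₀ · cos²(42°) = 0.09894 I₀.
So 6.98 mW/cm² = 0.09894 I₀, giving I₀ = 6.98/0.09894 = 70.55 mW/cm².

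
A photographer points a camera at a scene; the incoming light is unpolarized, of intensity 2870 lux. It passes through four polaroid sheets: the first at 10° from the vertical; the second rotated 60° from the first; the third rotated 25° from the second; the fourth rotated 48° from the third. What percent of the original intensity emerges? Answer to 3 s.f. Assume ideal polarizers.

Unpolarized light through the first polarizer → I₁ = 2870 lux/2 = 1435 lux, polarized at 10°.
I₂ = I₁ · cos²(60°) = 1435 · 0.25 = 358.8 lux.
I₃ = I₂ · cos²(25°) = 358.8 · 0.8214 = 294.7 lux.
I₄ = I₃ · cos²(48°) = 294.7 · 0.4477 = 131.9 lux.
That is 4.597% of the incident intensity.

≈ 4.60%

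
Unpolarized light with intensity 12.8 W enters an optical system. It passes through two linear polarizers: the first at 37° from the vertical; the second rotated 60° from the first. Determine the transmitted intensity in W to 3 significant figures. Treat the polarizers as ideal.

I ≈ 1.60 W

Unpolarized light through the first polarizer → I₁ = 12.8 W/2 = 6.4 W, polarized at 37°.
I₂ = I₁ · cos²(60°) = 6.4 · 0.25 = 1.6 W.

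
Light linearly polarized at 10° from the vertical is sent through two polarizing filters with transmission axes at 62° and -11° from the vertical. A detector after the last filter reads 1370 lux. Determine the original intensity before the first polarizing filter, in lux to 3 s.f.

I₀ ≈ 4.23e4 lux

By Malus's law, I₁ = I₀ cos²(62° − 10°) = I₀ cos²(52°) = 0.379 I₀.
I₂ = I₁ cos²(-11° − 62°) = 0.379 I₀ · cos²(73°) = 0.0324 I₀.
So 1370 lux = 0.0324 I₀, giving I₀ = 1370/0.0324 = 4.228e+04 lux.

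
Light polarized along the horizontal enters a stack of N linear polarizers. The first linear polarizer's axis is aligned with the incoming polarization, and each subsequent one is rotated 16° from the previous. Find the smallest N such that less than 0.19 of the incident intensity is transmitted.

N = 23

First polarizer is aligned with the polarization: full transmission.
Each further stage multiplies by cos²(16°) = 0.924.
After N polarizers: T = 0.924^(N−1). Require T < 0.19 ⇒ N−1 > ln(0.19)/ln(0.924) = 21.02, so N−1 ≥ 22 and N = 23.
Check: N=23 gives T = 0.1758 < 0.19; N=22 gives T = 0.1903.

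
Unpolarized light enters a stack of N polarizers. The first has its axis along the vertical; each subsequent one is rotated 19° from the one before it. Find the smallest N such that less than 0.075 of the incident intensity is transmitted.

First polarizer halves the unpolarized light: factor 1/2.
Each further stage multiplies by cos²(19°) = 0.894.
After N polarizers: T = 0.5·0.894^(N−1). Require T < 0.075 ⇒ N−1 > ln(0.075/0.5)/ln(0.894) = 16.93, so N−1 ≥ 17 and N = 18.
Check: N=18 gives T = 0.07443 < 0.075; N=17 gives T = 0.08326.

N = 18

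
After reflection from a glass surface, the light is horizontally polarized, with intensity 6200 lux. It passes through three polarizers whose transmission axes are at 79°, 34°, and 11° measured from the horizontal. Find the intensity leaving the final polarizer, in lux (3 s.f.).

I ≈ 95.6 lux

I₁ = 6200 lux · cos²(79°) = 225.7 lux.
I₂ = I₁ · cos²(45°) = 225.7 · 0.5 = 112.9 lux.
I₃ = I₂ · cos²(23°) = 112.9 · 0.8473 = 95.63 lux.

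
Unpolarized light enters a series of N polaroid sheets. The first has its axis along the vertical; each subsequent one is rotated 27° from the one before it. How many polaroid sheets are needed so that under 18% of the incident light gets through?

N = 6

First polarizer halves the unpolarized light: factor 1/2.
Each further stage multiplies by cos²(27°) = 0.7939.
After N polarizers: T = 0.5·0.7939^(N−1). Require T < 0.18 ⇒ N−1 > ln(0.18/0.5)/ln(0.7939) = 4.43, so N−1 ≥ 5 and N = 6.
Check: N=6 gives T = 0.1577 < 0.18; N=5 gives T = 0.1986.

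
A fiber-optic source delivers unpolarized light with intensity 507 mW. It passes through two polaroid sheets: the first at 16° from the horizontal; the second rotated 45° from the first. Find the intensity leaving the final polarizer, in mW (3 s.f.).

Unpolarized light through the first polarizer → I₁ = 507 mW/2 = 253.5 mW, polarized at 16°.
I₂ = I₁ · cos²(45°) = 253.5 · 0.5 = 126.8 mW.

I ≈ 127 mW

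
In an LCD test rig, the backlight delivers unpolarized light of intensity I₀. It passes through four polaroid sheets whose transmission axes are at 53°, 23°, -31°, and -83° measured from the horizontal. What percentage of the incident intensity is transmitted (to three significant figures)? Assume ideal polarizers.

Unpolarized light through the first polarizer → I₁ = ½ I₀, now polarized at 53°.
I₂ = I₁ cos²(23° − 53°) = 0.5 I₀ · cos²(30°) = 0.375 I₀.
I₃ = I₂ cos²(-31° − 23°) = 0.375 I₀ · cos²(54°) = 0.1296 I₀.
I₄ = I₃ cos²(-83° + 31°) = 0.1296 I₀ · cos²(52°) = 0.04911 I₀.
That is 4.911% of the incident intensity.

≈ 4.91%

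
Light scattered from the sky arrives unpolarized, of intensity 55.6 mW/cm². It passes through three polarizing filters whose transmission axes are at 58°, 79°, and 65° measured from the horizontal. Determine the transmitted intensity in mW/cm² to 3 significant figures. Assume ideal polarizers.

Unpolarized light through the first polarizer → I₁ = 55.6 mW/cm²/2 = 27.8 mW/cm², polarized at 58°.
I₂ = I₁ · cos²(21°) = 27.8 · 0.8716 = 24.23 mW/cm².
I₃ = I₂ · cos²(14°) = 24.23 · 0.9415 = 22.81 mW/cm².

I ≈ 22.8 mW/cm²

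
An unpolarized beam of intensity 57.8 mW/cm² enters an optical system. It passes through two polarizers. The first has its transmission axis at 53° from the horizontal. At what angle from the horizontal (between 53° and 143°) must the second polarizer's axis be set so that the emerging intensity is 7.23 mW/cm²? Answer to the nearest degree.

Unpolarized light through the first polarizer → I₁ = ½ I₀, now polarized at 53°.
Target fraction: 7.23 / 57.8 mW/cm² = 0.1251 of I₀.
Need I₂/I₀ = 0.1251, so cos²(θ − 53°) = 0.1251 / 0.5 = 0.2502.
θ − 53° = arccos(√0.2502) = 60.0°, giving θ ≈ 53 + 60.0 = 113.0°.

θ ≈ 113°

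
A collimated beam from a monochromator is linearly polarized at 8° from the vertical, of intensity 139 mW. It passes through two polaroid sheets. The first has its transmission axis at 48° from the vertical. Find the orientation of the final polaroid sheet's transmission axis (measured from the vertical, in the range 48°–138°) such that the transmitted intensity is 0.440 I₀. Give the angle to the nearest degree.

θ ≈ 78°

By Malus's law, I₁ = I₀ cos²(48° − 8°) = I₀ cos²(40°) = 0.5868 I₀.
Need I₂/I₀ = 0.44, so cos²(θ − 48°) = 0.44 / 0.5868 = 0.7498.
θ − 48° = arccos(√0.7498) = 30.0°, giving θ ≈ 48 + 30.0 = 78.0°.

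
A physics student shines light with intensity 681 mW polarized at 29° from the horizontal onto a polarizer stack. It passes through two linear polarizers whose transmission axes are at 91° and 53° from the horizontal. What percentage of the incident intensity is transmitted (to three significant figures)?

I₁ = 681 mW · cos²(62°) = 150.1 mW.
I₂ = I₁ · cos²(38°) = 150.1 · 0.621 = 93.2 mW.
That is 13.69% of the incident intensity.

≈ 13.7%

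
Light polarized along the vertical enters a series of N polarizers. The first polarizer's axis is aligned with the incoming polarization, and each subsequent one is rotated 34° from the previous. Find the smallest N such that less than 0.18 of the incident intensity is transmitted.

N = 6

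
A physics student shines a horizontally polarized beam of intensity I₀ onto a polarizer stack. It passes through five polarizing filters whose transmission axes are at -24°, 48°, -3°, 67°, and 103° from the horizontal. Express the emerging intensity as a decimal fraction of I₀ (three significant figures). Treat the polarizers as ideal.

I₁ = I₀ cos²(-24° − 0°) = I₀ cos²(24°) = 0.8346 I₀.
I₂ = I₁ cos²(48° + 24°) = 0.8346 I₀ · cos²(72°) = 0.07969 I₀.
I₃ = I₂ cos²(-3° − 48°) = 0.07969 I₀ · cos²(51°) = 0.03156 I₀.
I₄ = I₃ cos²(67° + 3°) = 0.03156 I₀ · cos²(70°) = 0.003692 I₀.
I₅ = I₄ cos²(103° − 67°) = 0.003692 I₀ · cos²(36°) = 0.002417 I₀.
Transmitted fraction = 0.002417.

≈ 0.00242 I₀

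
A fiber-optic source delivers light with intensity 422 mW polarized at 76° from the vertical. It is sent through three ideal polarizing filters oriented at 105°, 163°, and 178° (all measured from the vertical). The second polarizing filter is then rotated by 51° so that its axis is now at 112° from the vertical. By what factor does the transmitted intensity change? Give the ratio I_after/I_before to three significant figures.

Before rotation:
By Malus's law, I₁ = I₀ cos²(105° − 76°) = I₀ cos²(29°) = 0.765 I₀.
I₂ = I₁ cos²(163° − 105°) = 0.765 I₀ · cos²(58°) = 0.2148 I₀.
I₃ = I₂ cos²(178° − 163°) = 0.2148 I₀ · cos²(15°) = 0.2004 I₀.
After rotation:
I₁ = I₀ cos²(105° − 76°) = I₀ cos²(29°) = 0.765 I₀.
I₂ = I₁ cos²(112° − 105°) = 0.765 I₀ · cos²(7°) = 0.7536 I₀.
I₃ = I₂ cos²(178° − 112°) = 0.7536 I₀ · cos²(66°) = 0.1247 I₀.
Ratio = 0.1247 / 0.2004 = 0.622.

I_new/I_old ≈ 0.622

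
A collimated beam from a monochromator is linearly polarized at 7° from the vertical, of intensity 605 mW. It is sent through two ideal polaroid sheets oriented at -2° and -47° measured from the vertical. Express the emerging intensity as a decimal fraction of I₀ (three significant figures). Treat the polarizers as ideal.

I₁ = 605 mW · cos²(9°) = 590.2 mW.
I₂ = I₁ · cos²(45°) = 590.2 · 0.5 = 295.1 mW.
Transmitted fraction = 0.4878.

I/I₀ ≈ 0.488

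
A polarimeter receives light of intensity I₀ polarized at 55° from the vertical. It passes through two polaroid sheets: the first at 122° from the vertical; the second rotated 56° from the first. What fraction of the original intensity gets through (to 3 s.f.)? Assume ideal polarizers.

≈ 0.0477 I₀

I₁ = I₀ cos²(122° − 55°) = I₀ cos²(67°) = 0.1527 I₀.
I₂ = I₁ cos²(56°) = 0.1527 · 0.3127 I₀ = 0.04774 I₀.
Transmitted fraction = 0.04774.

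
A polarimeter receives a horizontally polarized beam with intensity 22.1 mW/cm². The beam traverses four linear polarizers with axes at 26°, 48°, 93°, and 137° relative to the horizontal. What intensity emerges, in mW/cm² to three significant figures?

By Malus's law, I₁ = 22.1 mW/cm² · cos²(26°) = 17.85 mW/cm².
I₂ = I₁ · cos²(22°) = 17.85 · 0.8597 = 15.35 mW/cm².
I₃ = I₂ · cos²(45°) = 15.35 · 0.5 = 7.674 mW/cm².
I₄ = I₃ · cos²(44°) = 7.674 · 0.5174 = 3.971 mW/cm².

I ≈ 3.97 mW/cm²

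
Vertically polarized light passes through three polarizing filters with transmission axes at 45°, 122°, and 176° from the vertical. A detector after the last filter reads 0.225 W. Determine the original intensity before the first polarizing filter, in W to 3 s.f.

I₀ ≈ 25.7 W

I₁ = I₀ cos²(45° − 0°) = I₀ cos²(45°) = 0.5 I₀.
I₂ = I₁ cos²(122° − 45°) = 0.5 I₀ · cos²(77°) = 0.0253 I₀.
I₃ = I₂ cos²(176° − 122°) = 0.0253 I₀ · cos²(54°) = 0.008741 I₀.
So 0.225 W = 0.008741 I₀, giving I₀ = 0.225/0.008741 = 25.74 W.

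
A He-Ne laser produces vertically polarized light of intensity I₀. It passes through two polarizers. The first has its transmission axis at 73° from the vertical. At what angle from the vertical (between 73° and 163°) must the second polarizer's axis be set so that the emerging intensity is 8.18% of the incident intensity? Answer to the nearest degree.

I₁ = I₀ cos²(73° − 0°) = I₀ cos²(73°) = 0.08548 I₀.
Need I₂/I₀ = 0.0818, so cos²(θ − 73°) = 0.0818 / 0.08548 = 0.9569.
θ − 73° = arccos(√0.9569) = 12.0°, giving θ ≈ 73 + 12.0 = 85.0°.

θ ≈ 85°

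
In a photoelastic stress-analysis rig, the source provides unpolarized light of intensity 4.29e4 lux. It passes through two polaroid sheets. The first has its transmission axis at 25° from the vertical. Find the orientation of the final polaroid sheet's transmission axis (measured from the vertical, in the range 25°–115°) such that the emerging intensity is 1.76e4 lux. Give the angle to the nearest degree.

Unpolarized light through the first polarizer → I₁ = ½ I₀, now polarized at 25°.
Target fraction: 1.76e4 / 4.29e4 lux = 0.4103 of I₀.
Need I₂/I₀ = 0.4103, so cos²(θ − 25°) = 0.4103 / 0.5 = 0.8205.
θ − 25° = arccos(√0.8205) = 25.1°, giving θ ≈ 25 + 25.1 = 50.1°.

θ ≈ 50°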